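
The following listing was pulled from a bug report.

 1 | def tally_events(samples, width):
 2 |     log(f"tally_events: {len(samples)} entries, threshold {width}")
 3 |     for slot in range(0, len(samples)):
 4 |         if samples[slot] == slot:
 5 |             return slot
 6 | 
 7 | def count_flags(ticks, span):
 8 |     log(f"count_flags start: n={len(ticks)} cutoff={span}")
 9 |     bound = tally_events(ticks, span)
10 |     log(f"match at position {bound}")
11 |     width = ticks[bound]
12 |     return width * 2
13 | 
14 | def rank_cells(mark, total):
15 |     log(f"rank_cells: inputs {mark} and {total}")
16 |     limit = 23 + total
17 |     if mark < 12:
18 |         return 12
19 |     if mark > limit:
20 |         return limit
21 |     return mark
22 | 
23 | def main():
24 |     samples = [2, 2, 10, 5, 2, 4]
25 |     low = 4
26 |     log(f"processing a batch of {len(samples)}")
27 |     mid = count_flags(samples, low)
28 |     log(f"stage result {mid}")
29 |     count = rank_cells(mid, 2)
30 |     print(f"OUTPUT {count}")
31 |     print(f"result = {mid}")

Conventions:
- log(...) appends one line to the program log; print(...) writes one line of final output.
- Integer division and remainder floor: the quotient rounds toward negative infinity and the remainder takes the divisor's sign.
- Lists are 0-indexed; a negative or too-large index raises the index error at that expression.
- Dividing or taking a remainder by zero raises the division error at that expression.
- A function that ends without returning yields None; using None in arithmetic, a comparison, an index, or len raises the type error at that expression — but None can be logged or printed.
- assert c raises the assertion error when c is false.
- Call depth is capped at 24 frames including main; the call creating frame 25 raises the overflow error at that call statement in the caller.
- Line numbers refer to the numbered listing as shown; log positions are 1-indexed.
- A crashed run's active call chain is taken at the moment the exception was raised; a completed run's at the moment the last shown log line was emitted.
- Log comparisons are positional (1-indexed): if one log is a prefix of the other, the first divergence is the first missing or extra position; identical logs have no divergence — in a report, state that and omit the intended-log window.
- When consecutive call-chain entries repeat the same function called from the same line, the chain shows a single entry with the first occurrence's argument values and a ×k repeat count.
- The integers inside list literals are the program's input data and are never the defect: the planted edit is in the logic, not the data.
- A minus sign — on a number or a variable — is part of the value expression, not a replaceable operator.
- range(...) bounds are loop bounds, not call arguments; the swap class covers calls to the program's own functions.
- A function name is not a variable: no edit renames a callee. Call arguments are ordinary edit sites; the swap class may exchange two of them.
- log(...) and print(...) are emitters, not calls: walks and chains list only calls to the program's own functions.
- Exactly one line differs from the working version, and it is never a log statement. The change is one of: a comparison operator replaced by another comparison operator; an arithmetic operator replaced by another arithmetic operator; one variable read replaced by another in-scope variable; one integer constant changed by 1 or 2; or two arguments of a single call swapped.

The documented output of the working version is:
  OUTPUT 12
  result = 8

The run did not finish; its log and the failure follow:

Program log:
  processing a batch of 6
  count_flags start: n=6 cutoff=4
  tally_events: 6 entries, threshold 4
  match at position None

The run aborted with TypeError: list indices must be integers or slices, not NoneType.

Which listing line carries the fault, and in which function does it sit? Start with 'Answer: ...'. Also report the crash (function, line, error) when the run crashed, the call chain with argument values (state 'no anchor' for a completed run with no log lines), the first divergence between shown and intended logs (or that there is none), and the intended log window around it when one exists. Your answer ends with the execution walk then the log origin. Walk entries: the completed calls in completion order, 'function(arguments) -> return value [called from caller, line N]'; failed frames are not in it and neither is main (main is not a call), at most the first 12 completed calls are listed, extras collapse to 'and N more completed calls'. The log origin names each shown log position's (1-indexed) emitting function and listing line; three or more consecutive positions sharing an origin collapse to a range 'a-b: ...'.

Answer: the defect is in tally_events at line 4.
Key observation: The log first diverges at position 4: the faulty run prints 'match at position None' where the working version prints 'match at position 5'.
Crash: count_flags, line 11, TypeError.
Call chain: main -> count_flags([2, 2, 10, 5, 2, 4], 4) (called at line 27).
First divergence: position 4; shown 'match at position None' vs intended 'match at position 5'.
Intended log window:
  2: count_flags start: n=6 cutoff=4
  3: tally_events: 6 entries, threshold 4
  4: match at position 5
  5: stage result 8
Execution walk:
  tally_events([2, 2, 10, 5, 2, 4], 4) -> None  [called from count_flags, line 9]
Log origin:
  1: from main, line 26
  2: from count_flags, line 8
  3: from tally_events, line 2
  4: from count_flags, line 10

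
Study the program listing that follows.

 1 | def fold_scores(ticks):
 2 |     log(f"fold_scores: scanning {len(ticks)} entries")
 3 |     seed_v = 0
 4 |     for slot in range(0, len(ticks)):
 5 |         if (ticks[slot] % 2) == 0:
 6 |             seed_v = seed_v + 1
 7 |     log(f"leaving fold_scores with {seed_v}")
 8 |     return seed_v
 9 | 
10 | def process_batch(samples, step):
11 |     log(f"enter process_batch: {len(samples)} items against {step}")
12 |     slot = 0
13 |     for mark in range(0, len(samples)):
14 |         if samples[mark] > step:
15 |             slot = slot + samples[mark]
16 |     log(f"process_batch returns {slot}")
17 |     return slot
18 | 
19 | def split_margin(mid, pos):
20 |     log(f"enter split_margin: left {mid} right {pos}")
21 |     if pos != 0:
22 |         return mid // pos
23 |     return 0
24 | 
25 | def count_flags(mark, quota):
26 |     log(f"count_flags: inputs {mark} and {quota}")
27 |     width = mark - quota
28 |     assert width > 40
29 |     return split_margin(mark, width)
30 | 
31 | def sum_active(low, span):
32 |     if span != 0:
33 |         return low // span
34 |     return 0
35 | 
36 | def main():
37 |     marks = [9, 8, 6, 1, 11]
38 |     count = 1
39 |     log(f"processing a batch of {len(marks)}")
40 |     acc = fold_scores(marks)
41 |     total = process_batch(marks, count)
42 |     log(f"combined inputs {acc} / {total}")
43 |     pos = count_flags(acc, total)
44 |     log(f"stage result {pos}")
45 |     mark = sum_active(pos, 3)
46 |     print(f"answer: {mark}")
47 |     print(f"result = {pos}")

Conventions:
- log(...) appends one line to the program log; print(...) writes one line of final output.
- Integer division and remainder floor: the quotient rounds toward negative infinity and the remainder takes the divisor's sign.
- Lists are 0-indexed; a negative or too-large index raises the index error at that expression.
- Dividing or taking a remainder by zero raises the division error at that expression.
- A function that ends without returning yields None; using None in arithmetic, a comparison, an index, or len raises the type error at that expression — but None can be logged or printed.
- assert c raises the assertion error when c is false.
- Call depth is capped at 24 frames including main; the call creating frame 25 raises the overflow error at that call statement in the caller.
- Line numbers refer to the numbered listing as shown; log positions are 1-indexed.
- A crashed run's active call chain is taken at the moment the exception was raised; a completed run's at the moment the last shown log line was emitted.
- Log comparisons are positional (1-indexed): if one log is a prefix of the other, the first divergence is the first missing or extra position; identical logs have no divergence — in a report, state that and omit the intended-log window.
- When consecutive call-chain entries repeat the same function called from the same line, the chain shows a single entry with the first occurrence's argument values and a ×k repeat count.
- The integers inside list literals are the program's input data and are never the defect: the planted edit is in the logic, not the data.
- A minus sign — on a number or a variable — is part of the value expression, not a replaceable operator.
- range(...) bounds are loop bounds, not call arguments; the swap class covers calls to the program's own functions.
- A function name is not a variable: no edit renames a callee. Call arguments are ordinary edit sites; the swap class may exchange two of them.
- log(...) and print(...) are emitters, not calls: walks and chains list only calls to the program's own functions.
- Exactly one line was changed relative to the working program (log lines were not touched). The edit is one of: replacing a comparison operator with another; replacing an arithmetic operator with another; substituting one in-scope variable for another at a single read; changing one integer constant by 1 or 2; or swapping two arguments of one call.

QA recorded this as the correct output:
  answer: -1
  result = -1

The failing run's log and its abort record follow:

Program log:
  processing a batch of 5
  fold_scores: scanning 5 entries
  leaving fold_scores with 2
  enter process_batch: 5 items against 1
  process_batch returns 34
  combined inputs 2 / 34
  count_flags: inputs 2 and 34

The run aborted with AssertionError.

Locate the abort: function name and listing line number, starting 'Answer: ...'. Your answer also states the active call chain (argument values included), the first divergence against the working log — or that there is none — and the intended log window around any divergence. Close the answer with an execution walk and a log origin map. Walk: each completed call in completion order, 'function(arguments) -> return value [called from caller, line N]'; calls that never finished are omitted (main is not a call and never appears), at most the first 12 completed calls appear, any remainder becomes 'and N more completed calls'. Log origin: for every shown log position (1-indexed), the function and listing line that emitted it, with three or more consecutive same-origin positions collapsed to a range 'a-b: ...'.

Answer: the error was raised in count_flags, line 28.
Key observation: A complete run would log 'enter split_margin: left 2 right -32' next, but this one stopped at 7 lines.
Call chain: main -> count_flags(2, 34) (called at line 43).
First divergence: position 8 — after 7 matching lines the faulty run goes silent; intended next line 'enter split_margin: left 2 right -32'.
Intended log window:
  6: combined inputs 2 / 34
  7: count_flags: inputs 2 and 34
  8: enter split_margin: left 2 right -32
  9: stage result -1
Execution walk:
  fold_scores([9, 8, 6, 1, 11]) -> 2  [called from main, line 40]
  process_batch([9, 8, 6, 1, 11], 1) -> 34  [called from main, line 41]
Origin of each log line:
  1 — main, line 39
  2 — fold_scores, line 2
  3 — fold_scores, line 7
  4 — process_batch, line 11
  5 — process_batch, line 16
  6 — main, line 42
  7 — count_flags, line 26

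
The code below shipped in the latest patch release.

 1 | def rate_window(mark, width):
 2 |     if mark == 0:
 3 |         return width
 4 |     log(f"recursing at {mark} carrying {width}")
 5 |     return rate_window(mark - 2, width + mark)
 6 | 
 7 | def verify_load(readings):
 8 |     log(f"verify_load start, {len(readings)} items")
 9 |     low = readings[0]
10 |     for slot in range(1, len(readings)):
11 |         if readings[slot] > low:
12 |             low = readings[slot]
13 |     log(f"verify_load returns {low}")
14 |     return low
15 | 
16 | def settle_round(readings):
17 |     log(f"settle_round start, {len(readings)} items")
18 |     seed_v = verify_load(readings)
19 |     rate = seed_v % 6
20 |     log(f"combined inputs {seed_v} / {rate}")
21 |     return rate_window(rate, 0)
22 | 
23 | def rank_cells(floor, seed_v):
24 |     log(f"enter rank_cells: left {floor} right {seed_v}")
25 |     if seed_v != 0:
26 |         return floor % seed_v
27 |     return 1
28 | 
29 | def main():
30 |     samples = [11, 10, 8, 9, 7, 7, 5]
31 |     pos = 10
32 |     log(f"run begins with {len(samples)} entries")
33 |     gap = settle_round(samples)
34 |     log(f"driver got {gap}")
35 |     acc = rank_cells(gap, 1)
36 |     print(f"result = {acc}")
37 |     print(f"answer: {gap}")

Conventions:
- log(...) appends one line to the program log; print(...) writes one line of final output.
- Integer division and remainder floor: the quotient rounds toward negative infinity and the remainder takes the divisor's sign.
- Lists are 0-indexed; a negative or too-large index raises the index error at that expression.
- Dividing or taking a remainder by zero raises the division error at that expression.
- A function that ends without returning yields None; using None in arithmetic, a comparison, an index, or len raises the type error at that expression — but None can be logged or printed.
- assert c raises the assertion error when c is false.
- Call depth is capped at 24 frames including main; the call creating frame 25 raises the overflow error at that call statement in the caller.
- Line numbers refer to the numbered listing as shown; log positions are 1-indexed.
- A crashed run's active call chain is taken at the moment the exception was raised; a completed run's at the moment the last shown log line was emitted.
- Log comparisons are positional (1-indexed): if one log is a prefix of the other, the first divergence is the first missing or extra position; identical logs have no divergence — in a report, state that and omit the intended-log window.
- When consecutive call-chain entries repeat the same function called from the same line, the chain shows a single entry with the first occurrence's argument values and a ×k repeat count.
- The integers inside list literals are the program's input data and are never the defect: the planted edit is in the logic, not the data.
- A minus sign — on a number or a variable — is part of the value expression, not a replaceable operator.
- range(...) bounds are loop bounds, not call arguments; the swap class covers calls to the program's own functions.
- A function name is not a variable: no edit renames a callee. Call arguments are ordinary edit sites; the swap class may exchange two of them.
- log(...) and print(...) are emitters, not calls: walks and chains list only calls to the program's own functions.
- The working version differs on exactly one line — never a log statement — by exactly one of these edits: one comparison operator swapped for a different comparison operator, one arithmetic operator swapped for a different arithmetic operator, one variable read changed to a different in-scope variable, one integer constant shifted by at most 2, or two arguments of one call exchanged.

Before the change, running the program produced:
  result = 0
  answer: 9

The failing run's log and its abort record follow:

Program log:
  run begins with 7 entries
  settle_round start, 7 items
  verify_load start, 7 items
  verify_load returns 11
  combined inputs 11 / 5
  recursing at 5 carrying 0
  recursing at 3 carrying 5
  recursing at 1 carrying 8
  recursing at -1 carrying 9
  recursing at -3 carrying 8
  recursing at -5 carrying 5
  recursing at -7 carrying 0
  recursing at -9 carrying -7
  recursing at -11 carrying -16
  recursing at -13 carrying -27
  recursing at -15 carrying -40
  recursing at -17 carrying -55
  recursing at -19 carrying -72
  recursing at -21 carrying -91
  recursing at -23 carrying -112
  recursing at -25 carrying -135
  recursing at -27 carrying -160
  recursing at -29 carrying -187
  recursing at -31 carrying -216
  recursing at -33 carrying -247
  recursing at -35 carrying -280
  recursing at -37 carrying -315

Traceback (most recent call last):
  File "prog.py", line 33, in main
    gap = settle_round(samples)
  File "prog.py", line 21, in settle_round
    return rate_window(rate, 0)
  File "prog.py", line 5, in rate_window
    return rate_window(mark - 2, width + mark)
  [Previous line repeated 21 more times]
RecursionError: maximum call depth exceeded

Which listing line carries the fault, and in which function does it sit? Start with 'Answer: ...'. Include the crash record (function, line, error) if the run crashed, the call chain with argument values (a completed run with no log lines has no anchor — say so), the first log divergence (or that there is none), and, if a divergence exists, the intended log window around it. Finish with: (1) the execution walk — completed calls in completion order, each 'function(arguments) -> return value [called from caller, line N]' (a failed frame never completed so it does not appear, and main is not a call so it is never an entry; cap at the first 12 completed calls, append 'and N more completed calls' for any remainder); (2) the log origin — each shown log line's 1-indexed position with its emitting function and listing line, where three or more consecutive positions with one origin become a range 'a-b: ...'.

Answer: the defect is in rate_window at line 2.
The tell: The log first diverges at position 9: the faulty run prints 'recursing at -1 carrying 9' where the working version prints 'driver got 9'.
Crash: rate_window, line 5, RecursionError.
Call chain: main -> settle_round([11, 10, 8, 9, 7, 7, 5]) (called at line 33) -> rate_window(5, 0) (called at line 21) -> rate_window(3, 5) (called at line 5) ×21.
First divergence: at position 9 the run shows 'recursing at -1 carrying 9' where the working version logs 'driver got 9'.
Intended log window:
  7: recursing at 3 carrying 5
  8: recursing at 1 carrying 8
  9: driver got 9
  10: enter rank_cells: left 9 right 1
Execution walk:
  verify_load([11, 10, 8, 9, 7, 7, 5]) -> 11  [called from settle_round, line 18]
Log origins:
  1 — main, line 32
  2 — settle_round, line 17
  3 — verify_load, line 8
  4 — verify_load, line 13
  5 — settle_round, line 20
  6-27 — rate_window, line 4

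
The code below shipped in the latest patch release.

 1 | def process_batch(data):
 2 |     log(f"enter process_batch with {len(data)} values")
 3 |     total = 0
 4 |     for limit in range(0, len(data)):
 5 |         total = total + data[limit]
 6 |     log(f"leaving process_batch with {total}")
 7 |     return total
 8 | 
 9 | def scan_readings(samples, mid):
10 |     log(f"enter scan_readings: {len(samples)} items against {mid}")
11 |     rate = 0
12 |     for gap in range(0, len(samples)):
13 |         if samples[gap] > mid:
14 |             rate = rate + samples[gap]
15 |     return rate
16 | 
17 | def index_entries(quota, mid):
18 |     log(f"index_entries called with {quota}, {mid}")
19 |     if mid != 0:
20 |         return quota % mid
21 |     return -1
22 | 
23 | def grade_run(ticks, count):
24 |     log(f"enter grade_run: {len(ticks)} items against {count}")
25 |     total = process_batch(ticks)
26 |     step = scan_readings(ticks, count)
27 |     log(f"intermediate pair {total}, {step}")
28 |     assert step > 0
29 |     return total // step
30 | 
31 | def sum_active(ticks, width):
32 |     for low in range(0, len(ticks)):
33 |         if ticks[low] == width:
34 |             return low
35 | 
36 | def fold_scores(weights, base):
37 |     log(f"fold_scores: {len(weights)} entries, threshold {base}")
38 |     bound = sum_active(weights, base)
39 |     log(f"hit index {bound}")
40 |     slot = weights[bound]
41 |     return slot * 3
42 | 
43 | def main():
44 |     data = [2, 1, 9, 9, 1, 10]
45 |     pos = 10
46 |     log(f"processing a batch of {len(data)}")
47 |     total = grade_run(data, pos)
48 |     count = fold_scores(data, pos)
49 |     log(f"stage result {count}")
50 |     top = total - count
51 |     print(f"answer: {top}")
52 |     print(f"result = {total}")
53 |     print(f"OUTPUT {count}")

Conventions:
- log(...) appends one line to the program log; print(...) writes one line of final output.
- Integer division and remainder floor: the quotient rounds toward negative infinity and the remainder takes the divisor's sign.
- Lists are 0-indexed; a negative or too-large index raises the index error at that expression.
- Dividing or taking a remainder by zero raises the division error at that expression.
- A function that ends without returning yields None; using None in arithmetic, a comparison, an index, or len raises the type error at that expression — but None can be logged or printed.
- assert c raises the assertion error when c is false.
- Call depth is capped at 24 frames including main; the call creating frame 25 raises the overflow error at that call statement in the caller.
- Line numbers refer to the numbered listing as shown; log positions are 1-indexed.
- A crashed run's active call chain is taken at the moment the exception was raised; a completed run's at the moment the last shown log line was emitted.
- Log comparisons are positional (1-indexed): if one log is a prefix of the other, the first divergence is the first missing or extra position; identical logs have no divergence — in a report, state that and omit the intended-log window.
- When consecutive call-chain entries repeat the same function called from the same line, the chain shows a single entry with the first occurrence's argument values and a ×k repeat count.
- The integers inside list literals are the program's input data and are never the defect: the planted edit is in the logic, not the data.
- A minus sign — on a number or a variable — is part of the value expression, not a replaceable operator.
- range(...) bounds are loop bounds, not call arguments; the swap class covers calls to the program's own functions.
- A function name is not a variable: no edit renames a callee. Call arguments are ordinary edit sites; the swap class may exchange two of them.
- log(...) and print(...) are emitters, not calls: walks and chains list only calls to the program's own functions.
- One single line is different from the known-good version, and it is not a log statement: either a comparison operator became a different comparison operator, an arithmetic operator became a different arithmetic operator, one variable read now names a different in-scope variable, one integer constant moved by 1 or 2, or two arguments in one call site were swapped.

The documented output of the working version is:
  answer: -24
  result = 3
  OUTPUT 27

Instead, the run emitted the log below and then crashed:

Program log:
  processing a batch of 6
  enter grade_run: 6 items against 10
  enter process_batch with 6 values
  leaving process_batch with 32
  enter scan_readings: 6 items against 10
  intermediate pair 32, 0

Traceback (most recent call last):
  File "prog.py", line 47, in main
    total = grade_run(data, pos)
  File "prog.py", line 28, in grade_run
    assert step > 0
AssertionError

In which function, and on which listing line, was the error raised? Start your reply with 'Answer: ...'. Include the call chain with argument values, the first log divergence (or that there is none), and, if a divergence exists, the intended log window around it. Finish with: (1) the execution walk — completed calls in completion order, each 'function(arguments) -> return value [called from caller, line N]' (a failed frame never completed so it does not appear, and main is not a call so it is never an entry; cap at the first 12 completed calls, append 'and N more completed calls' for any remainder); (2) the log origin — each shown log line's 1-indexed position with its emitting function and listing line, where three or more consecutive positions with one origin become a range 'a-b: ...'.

Answer: the error was raised in grade_run, line 28.
Key fact: Log line 2 is where behavior first shows: 'enter grade_run: 6 items against 10' appears instead of 'enter grade_run: 6 items against 9'.
Call chain: main -> grade_run([2, 1, 9, 9, 1, 10], 10) (called at line 47).
First divergence: position 2; shown 'enter grade_run: 6 items against 10' vs intended 'enter grade_run: 6 items against 9'.
Intended log window:
  1: processing a batch of 6
  2: enter grade_run: 6 items against 9
  3: enter process_batch with 6 values
Execution walk:
  process_batch([2, 1, 9, 9, 1, 10]) -> 32  [called from grade_run, line 25]
  scan_readings([2, 1, 9, 9, 1, 10], 10) -> 0  [called from grade_run, line 26]
Log origins:
  1 — main, line 46
  2 — grade_run, line 24
  3 — process_batch, line 2
  4 — process_batch, line 6
  5 — scan_readings, line 10
  6 — grade_run, line 27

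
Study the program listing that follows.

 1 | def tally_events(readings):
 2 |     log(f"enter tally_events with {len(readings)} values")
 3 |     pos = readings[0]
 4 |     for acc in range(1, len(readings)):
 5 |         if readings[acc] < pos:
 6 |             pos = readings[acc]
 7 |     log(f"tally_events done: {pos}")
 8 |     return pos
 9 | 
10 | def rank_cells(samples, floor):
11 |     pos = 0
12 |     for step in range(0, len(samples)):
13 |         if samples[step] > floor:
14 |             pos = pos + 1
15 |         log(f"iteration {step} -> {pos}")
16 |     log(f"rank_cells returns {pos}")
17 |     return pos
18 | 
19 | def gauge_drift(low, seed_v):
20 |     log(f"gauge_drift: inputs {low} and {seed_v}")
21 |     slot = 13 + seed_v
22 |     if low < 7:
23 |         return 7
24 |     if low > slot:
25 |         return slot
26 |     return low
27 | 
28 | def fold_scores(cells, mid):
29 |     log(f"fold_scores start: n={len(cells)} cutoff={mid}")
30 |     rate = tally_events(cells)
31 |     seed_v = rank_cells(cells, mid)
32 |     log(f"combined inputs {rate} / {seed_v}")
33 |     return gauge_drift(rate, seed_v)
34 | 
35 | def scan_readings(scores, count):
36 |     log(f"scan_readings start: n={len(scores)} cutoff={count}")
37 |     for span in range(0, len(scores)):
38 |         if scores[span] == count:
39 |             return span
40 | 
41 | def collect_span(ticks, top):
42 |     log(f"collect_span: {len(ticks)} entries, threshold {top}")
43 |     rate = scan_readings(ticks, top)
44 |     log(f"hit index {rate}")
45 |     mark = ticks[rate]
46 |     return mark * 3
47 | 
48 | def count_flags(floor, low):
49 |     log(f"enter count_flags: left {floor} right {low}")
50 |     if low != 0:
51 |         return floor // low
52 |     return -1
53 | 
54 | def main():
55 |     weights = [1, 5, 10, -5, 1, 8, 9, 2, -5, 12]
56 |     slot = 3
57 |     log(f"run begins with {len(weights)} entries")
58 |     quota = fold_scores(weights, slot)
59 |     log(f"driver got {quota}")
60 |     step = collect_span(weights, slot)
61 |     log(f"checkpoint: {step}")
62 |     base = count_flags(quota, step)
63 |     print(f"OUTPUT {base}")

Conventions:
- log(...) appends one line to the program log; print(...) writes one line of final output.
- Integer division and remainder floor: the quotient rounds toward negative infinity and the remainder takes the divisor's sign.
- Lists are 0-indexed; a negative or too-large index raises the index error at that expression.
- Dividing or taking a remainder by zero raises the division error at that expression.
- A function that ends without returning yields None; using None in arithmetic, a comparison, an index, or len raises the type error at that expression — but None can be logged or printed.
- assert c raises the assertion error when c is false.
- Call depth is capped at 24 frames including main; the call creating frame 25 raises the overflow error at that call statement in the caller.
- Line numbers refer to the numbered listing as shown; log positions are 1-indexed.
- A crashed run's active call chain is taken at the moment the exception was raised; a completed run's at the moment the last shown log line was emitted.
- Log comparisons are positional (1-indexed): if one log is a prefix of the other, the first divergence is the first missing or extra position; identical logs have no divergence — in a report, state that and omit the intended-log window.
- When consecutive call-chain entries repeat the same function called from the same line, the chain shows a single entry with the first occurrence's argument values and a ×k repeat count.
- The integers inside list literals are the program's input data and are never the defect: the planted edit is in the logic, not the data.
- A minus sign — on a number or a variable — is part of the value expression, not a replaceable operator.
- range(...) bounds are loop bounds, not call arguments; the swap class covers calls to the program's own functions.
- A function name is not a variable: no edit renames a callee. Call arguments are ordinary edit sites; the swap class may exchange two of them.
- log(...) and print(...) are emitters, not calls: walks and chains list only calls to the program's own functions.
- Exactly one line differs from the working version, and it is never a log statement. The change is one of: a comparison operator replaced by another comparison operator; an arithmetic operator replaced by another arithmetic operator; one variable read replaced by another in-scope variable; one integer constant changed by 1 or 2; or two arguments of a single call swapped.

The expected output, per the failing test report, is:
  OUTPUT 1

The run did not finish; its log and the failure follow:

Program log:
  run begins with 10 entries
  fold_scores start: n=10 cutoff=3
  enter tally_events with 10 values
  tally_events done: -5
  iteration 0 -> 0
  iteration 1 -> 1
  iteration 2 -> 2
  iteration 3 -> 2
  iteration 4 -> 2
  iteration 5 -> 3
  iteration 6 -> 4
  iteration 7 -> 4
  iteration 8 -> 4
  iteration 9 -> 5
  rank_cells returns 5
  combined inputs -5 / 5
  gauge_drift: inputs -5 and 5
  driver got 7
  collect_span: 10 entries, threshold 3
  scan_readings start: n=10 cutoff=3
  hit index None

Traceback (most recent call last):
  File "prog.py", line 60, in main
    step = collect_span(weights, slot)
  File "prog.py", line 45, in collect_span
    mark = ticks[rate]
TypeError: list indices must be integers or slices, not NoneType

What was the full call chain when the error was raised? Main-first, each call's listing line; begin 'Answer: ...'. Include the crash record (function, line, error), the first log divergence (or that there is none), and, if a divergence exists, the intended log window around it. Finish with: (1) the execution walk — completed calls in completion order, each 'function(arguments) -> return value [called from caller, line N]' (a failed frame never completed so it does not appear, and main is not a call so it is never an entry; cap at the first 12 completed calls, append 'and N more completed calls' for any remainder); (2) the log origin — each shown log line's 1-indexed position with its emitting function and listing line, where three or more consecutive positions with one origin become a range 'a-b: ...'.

Answer: main -> collect_span (called at line 60).
The tell: At log position 2 the runs split — shown 'fold_scores start: n=10 cutoff=3', but the working version logs 'fold_scores start: n=10 cutoff=2'.
Crash: collect_span, line 45, TypeError.
First divergence: at position 2 the run shows 'fold_scores start: n=10 cutoff=3' where the working version logs 'fold_scores start: n=10 cutoff=2'.
Intended log window:
  1: run begins with 10 entries
  2: fold_scores start: n=10 cutoff=2
  3: enter tally_events with 10 values
Execution walk:
  tally_events([1, 5, 10, -5, 1, 8, 9, 2, -5, 12]) -> -5  [called from fold_scores, line 30]
  rank_cells([1, 5, 10, -5, 1, 8, 9, 2, -5, 12], 3) -> 5  [called from fold_scores, line 31]
  gauge_drift(-5, 5) -> 7  [called from fold_scores, line 33]
  fold_scores([1, 5, 10, -5, 1, 8, 9, 2, -5, 12], 3) -> 7  [called from main, line 58]
  scan_readings([1, 5, 10, -5, 1, 8, 9, 2, -5, 12], 3) -> None  [called from collect_span, line 43]
Log line origins:
  1: from main, line 57
  2: from fold_scores, line 29
  3: from tally_events, line 2
  4: from tally_events, line 7
  5-14: from rank_cells, line 15
  15: from rank_cells, line 16
  16: from fold_scores, line 32
  17: from gauge_drift, line 20
  18: from main, line 59
  19: from collect_span, line 42
  20: from scan_readings, line 36
  21: from collect_span, line 44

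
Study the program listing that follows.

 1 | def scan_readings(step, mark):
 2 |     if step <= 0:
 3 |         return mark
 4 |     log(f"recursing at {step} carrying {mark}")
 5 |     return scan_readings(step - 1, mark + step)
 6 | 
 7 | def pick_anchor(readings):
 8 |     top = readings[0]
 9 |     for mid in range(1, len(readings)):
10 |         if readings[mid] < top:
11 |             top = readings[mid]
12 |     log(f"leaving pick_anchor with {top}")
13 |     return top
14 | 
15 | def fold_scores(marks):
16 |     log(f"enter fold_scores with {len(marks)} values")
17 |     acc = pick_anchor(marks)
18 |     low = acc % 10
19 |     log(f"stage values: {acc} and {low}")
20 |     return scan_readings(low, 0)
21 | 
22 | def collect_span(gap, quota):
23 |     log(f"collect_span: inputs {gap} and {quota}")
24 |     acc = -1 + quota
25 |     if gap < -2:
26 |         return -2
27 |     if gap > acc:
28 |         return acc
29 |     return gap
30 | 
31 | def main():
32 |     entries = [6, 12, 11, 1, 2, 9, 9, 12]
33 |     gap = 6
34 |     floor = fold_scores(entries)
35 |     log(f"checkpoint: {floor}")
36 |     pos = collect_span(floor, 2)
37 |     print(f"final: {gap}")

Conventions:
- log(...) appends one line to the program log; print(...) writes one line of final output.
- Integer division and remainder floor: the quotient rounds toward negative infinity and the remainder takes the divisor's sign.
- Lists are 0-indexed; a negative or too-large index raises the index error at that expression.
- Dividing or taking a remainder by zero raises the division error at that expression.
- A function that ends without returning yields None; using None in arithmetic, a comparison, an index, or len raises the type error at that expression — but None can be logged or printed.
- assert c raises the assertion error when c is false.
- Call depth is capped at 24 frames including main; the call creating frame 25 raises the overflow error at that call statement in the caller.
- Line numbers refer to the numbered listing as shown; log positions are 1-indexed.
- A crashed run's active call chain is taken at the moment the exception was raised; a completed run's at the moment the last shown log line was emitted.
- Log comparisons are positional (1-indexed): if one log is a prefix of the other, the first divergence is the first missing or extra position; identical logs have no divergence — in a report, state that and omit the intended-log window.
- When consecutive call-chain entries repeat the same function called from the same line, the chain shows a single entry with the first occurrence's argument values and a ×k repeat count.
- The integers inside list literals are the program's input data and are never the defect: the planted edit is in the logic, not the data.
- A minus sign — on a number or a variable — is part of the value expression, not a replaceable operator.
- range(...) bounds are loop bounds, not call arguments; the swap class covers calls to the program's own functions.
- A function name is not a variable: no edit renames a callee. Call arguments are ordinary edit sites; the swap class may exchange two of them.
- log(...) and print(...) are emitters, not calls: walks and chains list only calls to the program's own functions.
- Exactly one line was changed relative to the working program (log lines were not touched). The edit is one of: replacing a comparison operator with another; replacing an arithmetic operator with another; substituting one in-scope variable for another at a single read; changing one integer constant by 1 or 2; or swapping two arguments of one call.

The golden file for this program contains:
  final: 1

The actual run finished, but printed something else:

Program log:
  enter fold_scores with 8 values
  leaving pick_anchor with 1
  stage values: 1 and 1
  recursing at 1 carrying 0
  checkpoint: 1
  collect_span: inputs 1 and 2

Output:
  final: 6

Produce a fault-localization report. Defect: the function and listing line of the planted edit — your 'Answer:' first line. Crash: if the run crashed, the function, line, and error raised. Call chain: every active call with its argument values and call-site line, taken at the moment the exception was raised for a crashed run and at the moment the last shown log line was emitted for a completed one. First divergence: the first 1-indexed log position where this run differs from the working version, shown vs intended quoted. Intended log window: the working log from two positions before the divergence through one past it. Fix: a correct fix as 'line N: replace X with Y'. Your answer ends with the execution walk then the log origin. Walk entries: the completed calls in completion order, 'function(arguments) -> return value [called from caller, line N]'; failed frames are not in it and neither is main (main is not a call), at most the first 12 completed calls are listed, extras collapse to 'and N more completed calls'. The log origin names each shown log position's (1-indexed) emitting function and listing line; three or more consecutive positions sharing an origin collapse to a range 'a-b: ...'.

Answer: the defect is in main at line 37.
The tell: The logs agree in full; only the final output differs.
Call chain: main -> collect_span(1, 2) (called at line 36).
First divergence: none — the logs agree in full.
Execution walk:
  pick_anchor([6, 12, 11, 1, 2, 9, 9, 12]) -> 1  [called from fold_scores, line 17]
  scan_readings(0, 1) -> 1  [called from scan_readings, line 5]
  scan_readings(1, 0) -> 1  [called from fold_scores, line 20]
  fold_scores([6, 12, 11, 1, 2, 9, 9, 12]) -> 1  [called from main, line 34]
  collect_span(1, 2) -> 1  [called from main, line 36]
Origin of each log line:
  1: logged in fold_scores at line 16
  2: logged in pick_anchor at line 12
  3: logged in fold_scores at line 19
  4: logged in scan_readings at line 4
  5: logged in main at line 35
  6: logged in collect_span at line 23
A correct fix: line 37: replace `gap` with `pos`.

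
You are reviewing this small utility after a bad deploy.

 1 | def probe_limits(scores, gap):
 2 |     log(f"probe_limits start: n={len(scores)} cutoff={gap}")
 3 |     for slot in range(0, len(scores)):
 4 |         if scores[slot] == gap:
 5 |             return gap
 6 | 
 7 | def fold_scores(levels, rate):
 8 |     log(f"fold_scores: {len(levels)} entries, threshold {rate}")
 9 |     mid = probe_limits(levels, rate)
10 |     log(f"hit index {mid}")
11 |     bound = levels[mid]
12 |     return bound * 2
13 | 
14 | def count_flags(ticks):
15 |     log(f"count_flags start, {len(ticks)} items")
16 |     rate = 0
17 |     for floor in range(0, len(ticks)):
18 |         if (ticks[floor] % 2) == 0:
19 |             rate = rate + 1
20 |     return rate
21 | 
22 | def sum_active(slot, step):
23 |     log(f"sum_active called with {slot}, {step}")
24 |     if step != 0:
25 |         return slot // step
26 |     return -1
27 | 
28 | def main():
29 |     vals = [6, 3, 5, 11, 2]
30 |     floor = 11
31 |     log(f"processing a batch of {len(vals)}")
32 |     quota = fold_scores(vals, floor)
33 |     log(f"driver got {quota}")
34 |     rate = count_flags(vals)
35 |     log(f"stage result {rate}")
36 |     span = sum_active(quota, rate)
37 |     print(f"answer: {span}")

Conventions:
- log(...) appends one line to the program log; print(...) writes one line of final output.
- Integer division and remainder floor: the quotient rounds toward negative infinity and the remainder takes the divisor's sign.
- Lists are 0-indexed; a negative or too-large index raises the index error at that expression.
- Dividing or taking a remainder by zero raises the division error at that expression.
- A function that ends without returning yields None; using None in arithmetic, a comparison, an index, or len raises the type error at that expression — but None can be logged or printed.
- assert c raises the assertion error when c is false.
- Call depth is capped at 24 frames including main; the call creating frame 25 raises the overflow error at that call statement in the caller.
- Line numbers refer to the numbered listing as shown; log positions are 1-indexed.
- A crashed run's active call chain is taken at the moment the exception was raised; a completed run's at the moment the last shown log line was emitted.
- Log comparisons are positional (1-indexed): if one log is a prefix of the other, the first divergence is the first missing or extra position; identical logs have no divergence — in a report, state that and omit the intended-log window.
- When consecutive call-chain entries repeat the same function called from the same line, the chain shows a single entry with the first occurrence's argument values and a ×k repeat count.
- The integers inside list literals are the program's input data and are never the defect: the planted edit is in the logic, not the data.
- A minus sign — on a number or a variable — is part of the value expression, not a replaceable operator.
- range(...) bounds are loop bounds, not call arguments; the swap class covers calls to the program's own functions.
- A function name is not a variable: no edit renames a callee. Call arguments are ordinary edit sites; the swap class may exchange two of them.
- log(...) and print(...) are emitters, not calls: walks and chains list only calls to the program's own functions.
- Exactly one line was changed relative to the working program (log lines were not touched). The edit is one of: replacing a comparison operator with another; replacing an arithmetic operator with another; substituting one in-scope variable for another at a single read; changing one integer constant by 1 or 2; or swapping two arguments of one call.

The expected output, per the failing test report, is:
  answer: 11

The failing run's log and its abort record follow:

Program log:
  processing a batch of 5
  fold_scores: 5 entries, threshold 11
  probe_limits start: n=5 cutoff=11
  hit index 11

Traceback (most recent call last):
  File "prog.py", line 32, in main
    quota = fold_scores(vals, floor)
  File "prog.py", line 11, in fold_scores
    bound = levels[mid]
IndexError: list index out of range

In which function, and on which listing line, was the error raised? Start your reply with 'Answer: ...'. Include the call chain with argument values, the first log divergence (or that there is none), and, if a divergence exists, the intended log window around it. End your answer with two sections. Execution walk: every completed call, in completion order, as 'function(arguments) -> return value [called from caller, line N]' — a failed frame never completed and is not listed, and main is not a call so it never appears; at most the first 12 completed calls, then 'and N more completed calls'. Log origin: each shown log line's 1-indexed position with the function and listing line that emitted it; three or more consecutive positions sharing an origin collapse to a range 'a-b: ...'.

Answer: the error was raised in fold_scores, line 11.
Core observation: The log first diverges at position 4: the faulty run prints 'hit index 11' where the working version prints 'hit index 3'.
Call chain: main -> fold_scores([6, 3, 5, 11, 2], 11) (called at line 32).
First divergence: position 4 — shown 'hit index 11', intended 'hit index 3'.
Intended log window:
  2: fold_scores: 5 entries, threshold 11
  3: probe_limits start: n=5 cutoff=11
  4: hit index 3
  5: driver got 22
Execution walk:
  probe_limits([6, 3, 5, 11, 2], 11) -> 11  [called from fold_scores, line 9]
Log origin:
  1: logged in main at line 31
  2: logged in fold_scores at line 8
  3: logged in probe_limits at line 2
  4: logged in fold_scores at line 10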